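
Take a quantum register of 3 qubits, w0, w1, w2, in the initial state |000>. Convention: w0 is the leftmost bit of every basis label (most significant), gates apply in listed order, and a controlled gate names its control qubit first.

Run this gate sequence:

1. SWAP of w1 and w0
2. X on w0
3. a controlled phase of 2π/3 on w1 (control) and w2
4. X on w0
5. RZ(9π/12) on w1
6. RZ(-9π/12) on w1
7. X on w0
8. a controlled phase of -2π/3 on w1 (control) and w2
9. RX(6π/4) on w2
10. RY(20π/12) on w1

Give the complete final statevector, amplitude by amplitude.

The resulting statevector has amplitude 0 on |000>, 0 on |001>, 0 on |010>, 0 on |011>, sqrt(6)/4 on |100>, sqrt(6)*I/4 on |101>, -sqrt(2)/4 on |110>, -sqrt(2)*I/4 on |111>.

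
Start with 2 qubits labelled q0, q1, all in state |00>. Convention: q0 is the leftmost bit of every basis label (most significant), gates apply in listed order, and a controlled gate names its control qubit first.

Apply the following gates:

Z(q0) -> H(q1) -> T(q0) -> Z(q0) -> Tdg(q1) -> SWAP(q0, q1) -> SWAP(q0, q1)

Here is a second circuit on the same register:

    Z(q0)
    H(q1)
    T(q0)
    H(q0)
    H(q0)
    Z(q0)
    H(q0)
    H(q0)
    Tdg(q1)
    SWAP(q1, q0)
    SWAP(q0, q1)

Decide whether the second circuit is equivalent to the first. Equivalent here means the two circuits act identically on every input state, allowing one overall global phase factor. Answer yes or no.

Yes: on every input state the two circuits agree up to one overall phase factor.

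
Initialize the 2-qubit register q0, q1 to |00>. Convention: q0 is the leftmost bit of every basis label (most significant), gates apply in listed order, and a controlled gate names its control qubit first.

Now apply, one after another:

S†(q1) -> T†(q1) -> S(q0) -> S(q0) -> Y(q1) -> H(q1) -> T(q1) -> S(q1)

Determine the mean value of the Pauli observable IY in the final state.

The observable IY averages to -sqrt(2)/2.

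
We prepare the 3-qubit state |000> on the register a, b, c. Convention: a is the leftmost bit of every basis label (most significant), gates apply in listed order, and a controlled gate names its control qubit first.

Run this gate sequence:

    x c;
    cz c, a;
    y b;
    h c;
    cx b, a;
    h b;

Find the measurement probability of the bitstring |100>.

The probability of measuring |100> is 1/4.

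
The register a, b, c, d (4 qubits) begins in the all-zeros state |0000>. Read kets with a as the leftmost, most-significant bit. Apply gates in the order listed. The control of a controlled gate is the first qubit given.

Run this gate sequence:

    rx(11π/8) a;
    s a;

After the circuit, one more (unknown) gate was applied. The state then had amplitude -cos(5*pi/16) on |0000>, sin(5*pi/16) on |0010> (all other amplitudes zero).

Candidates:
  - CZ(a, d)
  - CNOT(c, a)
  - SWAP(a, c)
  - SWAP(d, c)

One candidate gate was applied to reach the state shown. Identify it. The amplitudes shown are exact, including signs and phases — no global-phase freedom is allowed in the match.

It was SWAP(a, c) that produced the state shown.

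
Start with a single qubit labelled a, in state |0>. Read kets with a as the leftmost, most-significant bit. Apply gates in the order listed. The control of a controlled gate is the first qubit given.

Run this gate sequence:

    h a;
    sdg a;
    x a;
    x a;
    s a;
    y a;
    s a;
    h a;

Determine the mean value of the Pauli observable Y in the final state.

The expectation value of Y is 1.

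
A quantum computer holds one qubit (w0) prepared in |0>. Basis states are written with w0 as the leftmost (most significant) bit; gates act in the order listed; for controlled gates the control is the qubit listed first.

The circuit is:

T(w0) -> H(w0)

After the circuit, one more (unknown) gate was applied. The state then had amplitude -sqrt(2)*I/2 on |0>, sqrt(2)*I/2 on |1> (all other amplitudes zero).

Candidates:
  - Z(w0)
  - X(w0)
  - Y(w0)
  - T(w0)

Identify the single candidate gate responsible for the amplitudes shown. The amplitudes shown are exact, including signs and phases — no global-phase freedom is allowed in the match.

It was Y(w0) that produced the state shown.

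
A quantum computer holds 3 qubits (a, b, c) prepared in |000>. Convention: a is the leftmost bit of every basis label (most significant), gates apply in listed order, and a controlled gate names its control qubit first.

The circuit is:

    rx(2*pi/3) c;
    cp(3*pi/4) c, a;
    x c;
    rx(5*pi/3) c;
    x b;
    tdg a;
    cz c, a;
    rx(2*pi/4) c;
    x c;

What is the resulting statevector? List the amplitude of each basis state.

The resulting statevector has amplitude -sqrt(6)/4 + sqrt(2)/4 on |010>, I*(sqrt(2) + sqrt(6))/4 on |011>, and 0 on every other basis state.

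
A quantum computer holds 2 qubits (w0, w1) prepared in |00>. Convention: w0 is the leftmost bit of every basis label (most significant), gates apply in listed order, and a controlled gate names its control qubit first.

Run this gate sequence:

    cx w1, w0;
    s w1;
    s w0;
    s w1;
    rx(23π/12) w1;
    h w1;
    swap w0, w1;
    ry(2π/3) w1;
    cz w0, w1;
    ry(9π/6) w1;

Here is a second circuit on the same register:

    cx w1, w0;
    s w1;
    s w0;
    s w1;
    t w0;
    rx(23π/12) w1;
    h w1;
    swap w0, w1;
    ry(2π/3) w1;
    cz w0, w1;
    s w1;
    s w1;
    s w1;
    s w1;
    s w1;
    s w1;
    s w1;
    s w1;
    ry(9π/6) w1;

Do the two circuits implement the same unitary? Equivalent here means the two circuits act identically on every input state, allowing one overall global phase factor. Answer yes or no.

No, they are not equivalent — no single phase factor reconciles the two unitaries.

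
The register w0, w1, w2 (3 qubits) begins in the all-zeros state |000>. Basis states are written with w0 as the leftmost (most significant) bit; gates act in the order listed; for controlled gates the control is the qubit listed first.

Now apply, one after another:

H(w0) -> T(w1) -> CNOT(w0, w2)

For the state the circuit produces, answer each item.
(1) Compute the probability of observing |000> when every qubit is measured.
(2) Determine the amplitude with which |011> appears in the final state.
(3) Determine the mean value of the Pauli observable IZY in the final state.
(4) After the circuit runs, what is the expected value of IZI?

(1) Outcome |000> occurs with probability 1/2.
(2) The final state's coefficient on |011> equals 0.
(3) In the final state, IZY has expectation 0.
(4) The observable IZI averages to 1.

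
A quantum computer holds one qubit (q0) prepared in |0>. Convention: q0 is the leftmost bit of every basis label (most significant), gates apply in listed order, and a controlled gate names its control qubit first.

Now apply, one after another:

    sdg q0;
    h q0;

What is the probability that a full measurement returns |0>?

Outcome |0> occurs with probability 1/2.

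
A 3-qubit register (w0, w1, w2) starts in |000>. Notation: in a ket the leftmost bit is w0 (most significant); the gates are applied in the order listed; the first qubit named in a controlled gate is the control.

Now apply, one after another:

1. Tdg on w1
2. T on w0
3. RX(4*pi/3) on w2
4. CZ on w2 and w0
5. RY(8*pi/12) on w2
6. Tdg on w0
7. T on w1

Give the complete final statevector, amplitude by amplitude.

After the circuit, the state carries amplitude -1/4 + 3*I/4 on |000>, sqrt(3)*(-1 - I)/4 on |001>, and 0 on every other basis state.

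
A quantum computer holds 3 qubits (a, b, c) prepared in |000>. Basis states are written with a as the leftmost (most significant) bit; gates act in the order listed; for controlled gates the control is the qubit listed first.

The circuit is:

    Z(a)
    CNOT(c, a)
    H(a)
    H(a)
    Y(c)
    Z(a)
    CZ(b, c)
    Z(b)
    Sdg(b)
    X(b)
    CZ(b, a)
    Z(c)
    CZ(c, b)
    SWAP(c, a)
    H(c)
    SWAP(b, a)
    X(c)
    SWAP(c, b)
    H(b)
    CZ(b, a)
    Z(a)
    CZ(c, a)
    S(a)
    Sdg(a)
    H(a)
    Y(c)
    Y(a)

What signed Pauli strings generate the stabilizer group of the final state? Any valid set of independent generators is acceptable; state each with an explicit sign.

The final state is stabilized by the group generated by +XII, +IZI, +IIZ; other independent generating sets are equally valid. Key observation: the block from step 3 through step 4 cancels to the identity and can be dropped.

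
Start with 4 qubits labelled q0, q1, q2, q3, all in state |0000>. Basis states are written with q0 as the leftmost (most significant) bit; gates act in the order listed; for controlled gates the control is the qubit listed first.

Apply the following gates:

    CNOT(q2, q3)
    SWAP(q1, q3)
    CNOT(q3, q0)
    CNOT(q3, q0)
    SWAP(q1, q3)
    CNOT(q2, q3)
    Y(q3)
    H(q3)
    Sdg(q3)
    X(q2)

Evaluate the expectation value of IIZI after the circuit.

The observable IIZI averages to -1. Key observation: steps 1-6 multiply out to the identity, so the circuit reduces to the remaining gates.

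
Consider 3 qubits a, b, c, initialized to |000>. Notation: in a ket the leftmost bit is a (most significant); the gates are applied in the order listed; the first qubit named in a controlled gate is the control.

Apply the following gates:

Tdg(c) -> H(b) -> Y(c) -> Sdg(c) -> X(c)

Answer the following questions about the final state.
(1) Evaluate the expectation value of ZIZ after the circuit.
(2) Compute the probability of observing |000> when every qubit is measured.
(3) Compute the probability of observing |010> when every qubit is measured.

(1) The expectation value of ZIZ is 1.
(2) A full measurement returns |000> with probability 1/2.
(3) A full measurement returns |010> with probability 1/2.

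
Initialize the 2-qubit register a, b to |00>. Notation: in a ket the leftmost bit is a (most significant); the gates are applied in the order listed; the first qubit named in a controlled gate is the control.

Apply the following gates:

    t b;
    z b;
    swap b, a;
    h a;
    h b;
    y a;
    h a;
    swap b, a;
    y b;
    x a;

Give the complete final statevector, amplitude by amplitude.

The final amplitudes are -sqrt(2)/2 on |00>, 0 on |01>, -sqrt(2)/2 on |10>, 0 on |11>.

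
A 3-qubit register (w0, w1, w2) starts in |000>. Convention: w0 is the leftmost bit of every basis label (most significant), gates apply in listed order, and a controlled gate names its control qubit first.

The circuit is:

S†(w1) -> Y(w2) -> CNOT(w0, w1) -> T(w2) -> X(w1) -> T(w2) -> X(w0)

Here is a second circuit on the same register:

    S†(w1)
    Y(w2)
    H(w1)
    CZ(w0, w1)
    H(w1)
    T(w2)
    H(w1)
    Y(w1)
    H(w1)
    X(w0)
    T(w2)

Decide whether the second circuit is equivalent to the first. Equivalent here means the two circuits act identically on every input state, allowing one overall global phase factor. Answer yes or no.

No — the two circuits implement different unitaries, even allowing a global phase.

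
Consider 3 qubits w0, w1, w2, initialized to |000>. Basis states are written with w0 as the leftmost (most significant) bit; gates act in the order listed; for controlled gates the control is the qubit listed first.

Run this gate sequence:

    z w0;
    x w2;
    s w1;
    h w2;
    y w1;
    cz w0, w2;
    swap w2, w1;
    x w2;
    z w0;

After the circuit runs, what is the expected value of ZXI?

In the final state, ZXI has expectation -1.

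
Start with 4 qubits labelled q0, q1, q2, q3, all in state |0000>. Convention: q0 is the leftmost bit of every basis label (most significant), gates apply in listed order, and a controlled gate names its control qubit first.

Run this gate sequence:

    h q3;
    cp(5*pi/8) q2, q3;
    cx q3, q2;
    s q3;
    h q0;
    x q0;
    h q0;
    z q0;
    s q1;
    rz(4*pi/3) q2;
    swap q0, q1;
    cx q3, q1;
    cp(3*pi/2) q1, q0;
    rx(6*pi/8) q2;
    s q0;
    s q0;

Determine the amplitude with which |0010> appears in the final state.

The amplitude on |0010> is sqrt(2*sqrt(2) + 4)*exp(5*I*pi/6)/4.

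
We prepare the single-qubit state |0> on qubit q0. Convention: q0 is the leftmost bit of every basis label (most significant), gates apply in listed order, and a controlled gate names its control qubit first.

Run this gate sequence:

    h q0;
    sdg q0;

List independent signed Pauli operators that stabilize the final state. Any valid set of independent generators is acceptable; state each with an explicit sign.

The final state is stabilized by the group generated by -Y; other independent generating sets are equally valid.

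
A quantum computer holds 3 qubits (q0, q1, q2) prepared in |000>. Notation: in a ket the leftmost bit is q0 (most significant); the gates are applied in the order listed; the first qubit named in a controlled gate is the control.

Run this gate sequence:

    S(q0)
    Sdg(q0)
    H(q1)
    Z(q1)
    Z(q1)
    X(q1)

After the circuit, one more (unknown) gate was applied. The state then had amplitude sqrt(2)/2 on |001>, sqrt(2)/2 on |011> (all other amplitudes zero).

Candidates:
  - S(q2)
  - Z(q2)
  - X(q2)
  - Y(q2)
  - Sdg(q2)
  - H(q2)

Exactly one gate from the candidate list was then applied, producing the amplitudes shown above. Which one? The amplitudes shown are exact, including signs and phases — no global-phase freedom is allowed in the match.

The applied gate was X(q2). Key observation: the block from step 1 through step 2 cancels to the identity and can be dropped.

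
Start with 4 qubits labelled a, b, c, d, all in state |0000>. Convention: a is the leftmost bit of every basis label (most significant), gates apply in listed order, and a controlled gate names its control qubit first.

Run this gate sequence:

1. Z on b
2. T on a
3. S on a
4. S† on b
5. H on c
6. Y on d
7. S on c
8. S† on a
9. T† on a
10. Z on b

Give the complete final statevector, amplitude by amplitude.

The final amplitudes are sqrt(2)*I/2 on |0001>, -sqrt(2)/2 on |0011>, and 0 on every other basis state.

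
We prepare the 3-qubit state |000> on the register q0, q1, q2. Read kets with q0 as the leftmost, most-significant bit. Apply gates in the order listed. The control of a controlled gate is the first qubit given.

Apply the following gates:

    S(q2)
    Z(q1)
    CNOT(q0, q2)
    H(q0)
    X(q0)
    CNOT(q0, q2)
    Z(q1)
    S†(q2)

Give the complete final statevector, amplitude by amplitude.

After the circuit, the state carries amplitude sqrt(2)/2 on |000>, -sqrt(2)*I/2 on |101>, and 0 on every other basis state.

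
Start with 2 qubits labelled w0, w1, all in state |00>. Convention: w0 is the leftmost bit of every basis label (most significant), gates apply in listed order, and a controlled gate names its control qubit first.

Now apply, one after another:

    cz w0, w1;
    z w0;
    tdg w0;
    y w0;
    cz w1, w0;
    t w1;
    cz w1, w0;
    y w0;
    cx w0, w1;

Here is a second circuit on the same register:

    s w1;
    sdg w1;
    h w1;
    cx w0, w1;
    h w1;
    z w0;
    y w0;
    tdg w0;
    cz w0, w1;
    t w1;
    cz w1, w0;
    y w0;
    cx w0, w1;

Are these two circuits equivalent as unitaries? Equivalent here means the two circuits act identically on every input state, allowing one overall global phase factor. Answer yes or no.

No, they are not equivalent — no single phase factor reconciles the two unitaries.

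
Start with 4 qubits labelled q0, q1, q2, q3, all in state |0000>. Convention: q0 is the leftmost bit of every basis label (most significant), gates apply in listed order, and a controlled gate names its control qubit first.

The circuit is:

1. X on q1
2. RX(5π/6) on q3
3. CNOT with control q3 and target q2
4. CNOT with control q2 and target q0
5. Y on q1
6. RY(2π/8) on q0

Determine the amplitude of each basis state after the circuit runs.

The resulting statevector has amplitude -sqrt(6)*I*sqrt(sqrt(2) + 2)/8 + sqrt(2)*I*sqrt(sqrt(2) + 2)/8 on |0000>, sqrt(2 - sqrt(2))*(sqrt(2) + sqrt(6))/8 on |0011>, -sqrt(6)*I*sqrt(2 - sqrt(2))/8 + sqrt(2)*I*sqrt(2 - sqrt(2))/8 on |1000>, sqrt(sqrt(2) + 2)*(-sqrt(6) - sqrt(2))/8 on |1011>, and 0 on every other basis state.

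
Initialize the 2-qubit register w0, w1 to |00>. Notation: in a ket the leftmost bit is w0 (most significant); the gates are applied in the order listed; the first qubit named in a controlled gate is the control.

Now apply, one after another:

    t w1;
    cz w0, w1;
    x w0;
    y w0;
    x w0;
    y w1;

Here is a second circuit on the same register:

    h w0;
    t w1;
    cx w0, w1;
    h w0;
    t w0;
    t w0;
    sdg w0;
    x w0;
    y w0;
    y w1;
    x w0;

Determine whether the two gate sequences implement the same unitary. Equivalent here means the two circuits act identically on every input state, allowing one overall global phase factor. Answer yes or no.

No: there is an input state on which the two circuits produce genuinely different outputs (not merely differing by a phase).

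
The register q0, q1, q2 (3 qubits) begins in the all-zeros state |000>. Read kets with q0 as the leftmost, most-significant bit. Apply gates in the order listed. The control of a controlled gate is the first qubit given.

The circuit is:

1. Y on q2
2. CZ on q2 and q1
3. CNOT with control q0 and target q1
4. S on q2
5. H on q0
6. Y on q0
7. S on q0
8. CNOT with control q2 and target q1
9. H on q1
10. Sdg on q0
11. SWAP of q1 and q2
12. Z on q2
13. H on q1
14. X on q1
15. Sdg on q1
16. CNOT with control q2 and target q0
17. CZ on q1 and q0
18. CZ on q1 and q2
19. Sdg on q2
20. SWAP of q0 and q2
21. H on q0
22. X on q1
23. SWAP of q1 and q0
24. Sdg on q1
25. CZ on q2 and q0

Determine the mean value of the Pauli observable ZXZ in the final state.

In the final state, ZXZ has expectation 0.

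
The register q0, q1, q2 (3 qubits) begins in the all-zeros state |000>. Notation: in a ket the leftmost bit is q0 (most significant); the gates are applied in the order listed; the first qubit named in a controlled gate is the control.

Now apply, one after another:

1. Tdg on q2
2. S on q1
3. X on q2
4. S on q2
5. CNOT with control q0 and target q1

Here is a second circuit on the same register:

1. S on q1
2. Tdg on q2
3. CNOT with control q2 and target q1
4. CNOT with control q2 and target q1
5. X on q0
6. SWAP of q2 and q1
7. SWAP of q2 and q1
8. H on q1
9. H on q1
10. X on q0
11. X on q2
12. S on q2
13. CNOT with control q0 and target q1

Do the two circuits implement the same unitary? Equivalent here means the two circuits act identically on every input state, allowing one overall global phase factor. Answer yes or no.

Yes: on every input state the two circuits agree up to one overall phase factor.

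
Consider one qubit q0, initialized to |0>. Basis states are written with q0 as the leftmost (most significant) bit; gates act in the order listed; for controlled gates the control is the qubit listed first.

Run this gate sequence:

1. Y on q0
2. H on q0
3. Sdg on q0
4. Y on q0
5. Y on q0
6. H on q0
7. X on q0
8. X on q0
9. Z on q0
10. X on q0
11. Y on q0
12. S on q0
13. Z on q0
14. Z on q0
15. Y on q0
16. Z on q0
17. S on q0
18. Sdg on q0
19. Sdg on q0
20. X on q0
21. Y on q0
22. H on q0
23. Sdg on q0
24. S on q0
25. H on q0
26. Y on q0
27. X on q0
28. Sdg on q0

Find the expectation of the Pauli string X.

The observable X averages to -1. Key observation: the block from step 20 through step 27 cancels to the identity and can be dropped.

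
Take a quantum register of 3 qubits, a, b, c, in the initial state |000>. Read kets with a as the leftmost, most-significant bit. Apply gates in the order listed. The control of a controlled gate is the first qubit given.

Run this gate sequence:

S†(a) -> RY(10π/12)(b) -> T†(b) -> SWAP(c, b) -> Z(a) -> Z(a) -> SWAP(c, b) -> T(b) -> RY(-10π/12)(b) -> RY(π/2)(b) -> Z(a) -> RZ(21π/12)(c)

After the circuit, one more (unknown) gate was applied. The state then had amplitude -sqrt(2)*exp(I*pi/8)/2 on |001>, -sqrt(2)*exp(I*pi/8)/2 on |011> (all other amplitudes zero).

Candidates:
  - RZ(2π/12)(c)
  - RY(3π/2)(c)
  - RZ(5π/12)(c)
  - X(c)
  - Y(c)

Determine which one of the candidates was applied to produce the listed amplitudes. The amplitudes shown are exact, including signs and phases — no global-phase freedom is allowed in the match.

The unique candidate consistent with the amplitudes is X(c). Key observation: gates 2-9 undo each other exactly, leaving only the rest of the circuit to track.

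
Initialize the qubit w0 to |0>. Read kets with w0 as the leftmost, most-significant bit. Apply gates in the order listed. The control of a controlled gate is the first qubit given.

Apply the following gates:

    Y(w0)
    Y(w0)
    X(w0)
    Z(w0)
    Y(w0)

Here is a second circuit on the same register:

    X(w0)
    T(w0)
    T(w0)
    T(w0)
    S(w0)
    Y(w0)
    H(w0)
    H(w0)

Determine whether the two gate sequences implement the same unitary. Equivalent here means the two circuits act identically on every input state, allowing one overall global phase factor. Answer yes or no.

No — the two circuits implement different unitaries, even allowing a global phase.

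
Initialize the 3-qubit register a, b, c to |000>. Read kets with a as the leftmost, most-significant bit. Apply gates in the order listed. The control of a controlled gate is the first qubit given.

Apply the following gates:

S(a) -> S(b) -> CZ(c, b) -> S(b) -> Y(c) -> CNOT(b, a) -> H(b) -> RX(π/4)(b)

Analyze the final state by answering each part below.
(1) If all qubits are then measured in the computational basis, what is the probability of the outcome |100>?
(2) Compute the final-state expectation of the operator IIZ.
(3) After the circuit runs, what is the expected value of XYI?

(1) The probability of measuring |100> is 0.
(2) The expectation value of IIZ is -1.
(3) In the final state, XYI has expectation 0.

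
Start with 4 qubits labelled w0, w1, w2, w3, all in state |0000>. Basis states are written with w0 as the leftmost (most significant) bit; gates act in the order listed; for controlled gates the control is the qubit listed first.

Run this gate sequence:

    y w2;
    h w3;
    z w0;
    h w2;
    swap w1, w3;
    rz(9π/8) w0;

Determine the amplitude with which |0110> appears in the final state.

The amplitude on |0110> is exp(15*I*pi/16)/2.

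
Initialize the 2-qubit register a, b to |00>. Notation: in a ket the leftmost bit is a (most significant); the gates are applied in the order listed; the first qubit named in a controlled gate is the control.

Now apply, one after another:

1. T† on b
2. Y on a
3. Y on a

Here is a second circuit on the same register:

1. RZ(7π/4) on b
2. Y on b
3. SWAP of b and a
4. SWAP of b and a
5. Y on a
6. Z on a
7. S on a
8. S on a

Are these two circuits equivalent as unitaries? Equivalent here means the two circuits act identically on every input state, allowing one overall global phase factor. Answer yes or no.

No: there is an input state on which the two circuits produce genuinely different outputs (not merely differing by a phase).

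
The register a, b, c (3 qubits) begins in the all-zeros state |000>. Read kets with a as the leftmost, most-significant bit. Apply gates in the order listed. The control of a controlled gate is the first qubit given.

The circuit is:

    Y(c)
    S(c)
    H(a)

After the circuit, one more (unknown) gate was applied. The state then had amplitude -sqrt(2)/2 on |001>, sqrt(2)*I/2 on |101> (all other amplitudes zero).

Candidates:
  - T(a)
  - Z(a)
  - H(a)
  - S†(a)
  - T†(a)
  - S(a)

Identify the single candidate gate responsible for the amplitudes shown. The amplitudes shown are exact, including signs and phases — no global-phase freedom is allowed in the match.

The unique candidate consistent with the amplitudes is S†(a).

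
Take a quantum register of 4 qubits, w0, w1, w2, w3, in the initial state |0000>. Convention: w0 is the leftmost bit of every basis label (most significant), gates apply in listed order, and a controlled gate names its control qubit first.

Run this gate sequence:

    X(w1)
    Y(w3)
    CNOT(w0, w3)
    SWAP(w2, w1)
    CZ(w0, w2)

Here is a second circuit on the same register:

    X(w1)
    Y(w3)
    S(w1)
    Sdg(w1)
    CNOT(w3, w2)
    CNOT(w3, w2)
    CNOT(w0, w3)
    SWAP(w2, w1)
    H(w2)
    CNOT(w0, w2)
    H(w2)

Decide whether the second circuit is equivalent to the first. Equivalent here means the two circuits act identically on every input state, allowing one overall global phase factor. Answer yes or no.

Yes: on every input state the two circuits agree up to one overall phase factor.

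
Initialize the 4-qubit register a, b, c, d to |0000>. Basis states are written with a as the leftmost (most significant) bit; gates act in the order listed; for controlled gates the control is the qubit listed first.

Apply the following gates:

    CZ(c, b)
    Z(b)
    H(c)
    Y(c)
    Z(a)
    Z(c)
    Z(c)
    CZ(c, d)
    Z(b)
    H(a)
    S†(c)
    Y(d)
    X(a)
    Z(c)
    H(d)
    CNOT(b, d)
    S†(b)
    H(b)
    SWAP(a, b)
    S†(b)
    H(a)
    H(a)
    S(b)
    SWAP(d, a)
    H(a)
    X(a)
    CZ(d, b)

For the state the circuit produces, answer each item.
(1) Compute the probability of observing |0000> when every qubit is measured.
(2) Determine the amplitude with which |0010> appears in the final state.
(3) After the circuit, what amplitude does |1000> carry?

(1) The probability of measuring |0000> is 1/8. Key observation: gates 20-23 undo each other exactly, leaving only the rest of the circuit to track.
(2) The final state's coefficient on |0010> equals -sqrt(2)*I/4.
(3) The final state's coefficient on |1000> equals 0.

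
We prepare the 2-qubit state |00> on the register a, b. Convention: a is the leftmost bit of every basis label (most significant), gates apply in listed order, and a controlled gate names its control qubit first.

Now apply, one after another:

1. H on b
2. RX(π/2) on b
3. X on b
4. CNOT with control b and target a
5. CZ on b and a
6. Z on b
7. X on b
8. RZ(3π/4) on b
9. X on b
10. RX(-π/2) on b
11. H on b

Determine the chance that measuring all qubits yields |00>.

Outcome |00> occurs with probability 1/4.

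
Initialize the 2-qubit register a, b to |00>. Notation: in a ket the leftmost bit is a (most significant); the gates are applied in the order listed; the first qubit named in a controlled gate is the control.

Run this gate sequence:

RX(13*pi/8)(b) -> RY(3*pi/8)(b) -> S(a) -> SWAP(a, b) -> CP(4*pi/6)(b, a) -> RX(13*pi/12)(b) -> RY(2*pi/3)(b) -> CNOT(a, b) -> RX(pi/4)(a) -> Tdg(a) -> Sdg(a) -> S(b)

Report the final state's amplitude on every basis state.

The final amplitudes are -3*sin(3*pi/16)**2/8 - sin(3*pi/16)*cos(3*pi/16)/4 - sqrt(3)*sqrt(1/2 - sqrt(2)/4)*sqrt(sqrt(2)/4 + 1/2)*cos(3*pi/16)**2/4 - 3*sqrt(2)*sin(3*pi/16)**2/16 - sqrt(3)*sqrt(1/2 - sqrt(2)/4)*sqrt(sqrt(2)/4 + 1/2)*sin(3*pi/16)**2/4 + sqrt(2)*cos(3*pi/16)**2/16 + sqrt(2)*sin(3*pi/16)*cos(3*pi/16)/8 + cos(3*pi/16)**2/8 + sqrt(3)*sqrt(1/2 - sqrt(2)/4)*sqrt(sqrt(2)/4 + 1/2)*sin(3*pi/16)*cos(3*pi/16)/2 - 3*I*cos(3*pi/16)**2/8 - 3*sqrt(2)*I*cos(3*pi/16)**2/16 - sqrt(2)*I*sin(3*pi/16)*cos(3*pi/16)/4 - sqrt(3)*I*sqrt(1/2 - sqrt(2)/4)*sqrt(sqrt(2)/4 + 1/2)*cos(3*pi/16)**2/4 - I*sin(3*pi/16)**2/8 - sqrt(2)*I*sin(3*pi/16)**2/16 + sqrt(3)*I*sqrt(1/2 - sqrt(2)/4)*sqrt(sqrt(2)/4 + 1/2)*sin(3*pi/16)**2/4 + I*sin(3*pi/16)*cos(3*pi/16)/2 on |00>, -sqrt(3)*cos(3*pi/16)**2/8 - sqrt(6)*cos(3*pi/16)**2/16 - 3*sqrt(1/2 - sqrt(2)/4)*sqrt(sqrt(2)/4 + 1/2)*sin(3*pi/16)**2/4 - sqrt(1/2 - sqrt(2)/4)*sqrt(sqrt(2)/4 + 1/2)*cos(3*pi/16)**2/4 + sqrt(6)*sin(3*pi/16)**2/16 + sqrt(3)*sin(3*pi/16)**2/8 + sqrt(1/2 - sqrt(2)/4)*sqrt(sqrt(2)/4 + 1/2)*sin(3*pi/16)*cos(3*pi/16) - sqrt(3)*I*sin(3*pi/16)*cos(3*pi/16)/4 - 3*I*sqrt(1/2 - sqrt(2)/4)*sqrt(sqrt(2)/4 + 1/2)*cos(3*pi/16)**2/4 - I*sqrt(1/2 - sqrt(2)/4)*sqrt(sqrt(2)/4 + 1/2)*sin(3*pi/16)*cos(3*pi/16)/2 + I*sqrt(1/2 - sqrt(2)/4)*sqrt(sqrt(2)/4 + 1/2)*sin(3*pi/16)**2/4 + sqrt(6)*I*sin(3*pi/16)**2/16 + sqrt(3)*I*sin(3*pi/16)**2/8 + sqrt(6)*I*cos(3*pi/16)**2/16 + sqrt(6)*I*sin(3*pi/16)*cos(3*pi/16)/8 + sqrt(3)*I*cos(3*pi/16)**2/8 on |01>, sqrt(3)*exp(-I*pi/4)*sin(3*pi/16)*cos(3*pi/16)/4 + sqrt(3)*exp(-I*pi/4)*cos(3*pi/16)**2/8 + sqrt(6)*exp(-I*pi/4)*sin(3*pi/16)*cos(3*pi/16)/8 - sqrt(6)*I*exp(-I*pi/4)*cos(3*pi/16)**2/16 + 3*sqrt(1/2 - sqrt(2)/4)*sqrt(sqrt(2)/4 + 1/2)*exp(-I*pi/4)*sin(3*pi/16)**2/4 - sqrt(3)*I*exp(-I*pi/4)*sin(3*pi/16)**2/8 + sqrt(3)*exp(-I*pi/4)*sin(3*pi/16)**2/8 + I*sqrt(1/2 - sqrt(2)/4)*sqrt(sqrt(2)/4 + 1/2)*exp(-I*pi/4)*sin(3*pi/16)**2/4 - sqrt(6)*exp(-I*pi/4)*sin(3*pi/16)**2/16 + sqrt(6)*I*exp(-I*pi/4)*sin(3*pi/16)**2/16 - sqrt(1/2 - sqrt(2)/4)*sqrt(sqrt(2)/4 + 1/2)*exp(-I*pi/4)*cos(3*pi/16)**2/4 - sqrt(1/2 - sqrt(2)/4)*sqrt(sqrt(2)/4 + 1/2)*exp(-I*pi/4)*sin(3*pi/16)*cos(3*pi/16)/2 - sqrt(6)*exp(-I*pi/4)*cos(3*pi/16)**2/16 + sqrt(3)*I*exp(-I*pi/4)*cos(3*pi/16)**2/8 + I*sqrt(1/2 - sqrt(2)/4)*sqrt(sqrt(2)/4 + 1/2)*exp(-I*pi/4)*sin(3*pi/16)*cos(3*pi/16) + 3*I*sqrt(1/2 - sqrt(2)/4)*sqrt(sqrt(2)/4 + 1/2)*exp(-I*pi/4)*cos(3*pi/16)**2/4 on |10>, exp(-I*pi/4)*sin(3*pi/16)*cos(3*pi/16)/2 - 3*sqrt(2)*I*exp(-I*pi/4)*cos(3*pi/16)**2/16 + sqrt(2)*exp(-I*pi/4)*sin(3*pi/16)*cos(3*pi/16)/4 - sqrt(3)*I*sqrt(1/2 - sqrt(2)/4)*sqrt(sqrt(2)/4 + 1/2)*exp(-I*pi/4)*sin(3*pi/16)*cos(3*pi/16)/2 + 3*exp(-I*pi/4)*sin(3*pi/16)**2/8 - I*exp(-I*pi/4)*sin(3*pi/16)*cos(3*pi/16)/4 - sqrt(3)*I*sqrt(1/2 - sqrt(2)/4)*sqrt(sqrt(2)/4 + 1/2)*exp(-I*pi/4)*cos(3*pi/16)**2/4 + sqrt(3)*sqrt(1/2 - sqrt(2)/4)*sqrt(sqrt(2)/4 + 1/2)*exp(-I*pi/4)*cos(3*pi/16)**2/4 + exp(-I*pi/4)*cos(3*pi/16)**2/8 - sqrt(2)*I*exp(-I*pi/4)*sin(3*pi/16)*cos(3*pi/16)/8 - sqrt(3)*I*sqrt(1/2 - sqrt(2)/4)*sqrt(sqrt(2)/4 + 1/2)*exp(-I*pi/4)*sin(3*pi/16)**2/4 - I*exp(-I*pi/4)*sin(3*pi/16)**2/8 + sqrt(2)*I*exp(-I*pi/4)*sin(3*pi/16)**2/16 - sqrt(3)*sqrt(1/2 - sqrt(2)/4)*sqrt(sqrt(2)/4 + 1/2)*exp(-I*pi/4)*sin(3*pi/16)**2/4 - sqrt(2)*exp(-I*pi/4)*cos(3*pi/16)**2/16 - 3*sqrt(2)*exp(-I*pi/4)*sin(3*pi/16)**2/16 + 3*I*exp(-I*pi/4)*cos(3*pi/16)**2/8 on |11>.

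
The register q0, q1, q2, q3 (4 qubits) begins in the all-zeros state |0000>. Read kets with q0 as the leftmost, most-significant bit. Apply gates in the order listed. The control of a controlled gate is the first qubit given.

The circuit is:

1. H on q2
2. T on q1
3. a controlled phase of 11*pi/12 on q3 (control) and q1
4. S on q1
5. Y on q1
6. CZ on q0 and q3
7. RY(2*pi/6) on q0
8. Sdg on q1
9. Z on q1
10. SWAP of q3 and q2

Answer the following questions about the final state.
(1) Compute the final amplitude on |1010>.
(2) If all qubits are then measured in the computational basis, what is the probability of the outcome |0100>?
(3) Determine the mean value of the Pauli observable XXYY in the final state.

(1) The amplitude on |1010> is 0.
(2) Outcome |0100> occurs with probability 3/8.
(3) In the final state, XXYY has expectation 0.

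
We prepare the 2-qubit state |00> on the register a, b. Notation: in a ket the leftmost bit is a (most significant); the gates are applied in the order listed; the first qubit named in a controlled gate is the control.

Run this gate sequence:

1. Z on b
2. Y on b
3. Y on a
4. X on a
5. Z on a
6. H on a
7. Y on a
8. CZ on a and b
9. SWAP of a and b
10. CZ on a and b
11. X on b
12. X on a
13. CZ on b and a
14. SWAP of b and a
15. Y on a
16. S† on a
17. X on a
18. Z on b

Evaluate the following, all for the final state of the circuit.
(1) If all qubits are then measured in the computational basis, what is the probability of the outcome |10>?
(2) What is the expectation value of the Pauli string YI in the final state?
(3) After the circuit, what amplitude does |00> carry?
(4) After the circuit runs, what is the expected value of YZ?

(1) A full measurement returns |10> with probability 1/2.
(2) The observable YI averages to 1.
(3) The amplitude on |00> is -sqrt(2)*I/2.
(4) The expectation value of YZ is 1.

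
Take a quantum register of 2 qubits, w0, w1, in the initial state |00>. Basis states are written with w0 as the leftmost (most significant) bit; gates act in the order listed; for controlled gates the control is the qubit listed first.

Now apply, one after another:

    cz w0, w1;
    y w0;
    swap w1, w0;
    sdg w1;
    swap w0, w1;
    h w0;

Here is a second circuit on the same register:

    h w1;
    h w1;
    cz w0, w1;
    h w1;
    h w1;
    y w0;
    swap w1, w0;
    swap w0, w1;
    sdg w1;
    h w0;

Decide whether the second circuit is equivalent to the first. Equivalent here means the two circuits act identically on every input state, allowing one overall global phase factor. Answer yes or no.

No — the two circuits implement different unitaries, even allowing a global phase.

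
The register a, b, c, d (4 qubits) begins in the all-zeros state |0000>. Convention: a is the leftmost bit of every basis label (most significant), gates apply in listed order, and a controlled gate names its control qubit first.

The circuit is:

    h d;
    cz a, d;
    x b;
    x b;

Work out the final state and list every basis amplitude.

The resulting statevector has amplitude sqrt(2)/2 on |0000>, sqrt(2)/2 on |0001>, and 0 on every other basis state.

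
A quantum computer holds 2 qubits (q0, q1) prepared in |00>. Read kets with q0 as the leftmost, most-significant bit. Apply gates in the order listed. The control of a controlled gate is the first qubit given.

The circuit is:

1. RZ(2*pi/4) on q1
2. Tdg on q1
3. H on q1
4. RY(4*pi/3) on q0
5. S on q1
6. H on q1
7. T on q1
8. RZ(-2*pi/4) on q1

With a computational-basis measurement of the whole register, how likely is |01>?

A full measurement returns |01> with probability 1/8.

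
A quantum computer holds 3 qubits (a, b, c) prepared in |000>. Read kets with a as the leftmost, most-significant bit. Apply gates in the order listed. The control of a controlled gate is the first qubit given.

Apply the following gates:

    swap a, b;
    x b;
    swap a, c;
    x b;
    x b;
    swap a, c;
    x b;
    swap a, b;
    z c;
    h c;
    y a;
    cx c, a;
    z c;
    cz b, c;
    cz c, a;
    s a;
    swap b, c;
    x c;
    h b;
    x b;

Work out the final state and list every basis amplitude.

The final amplitudes are 0 on |000>, I/2 on |001>, 0 on |010>, -I/2 on |011>, 0 on |100>, -1/2 on |101>, 0 on |110>, -1/2 on |111>. Key observation: steps 1-8 multiply out to the identity, so the circuit reduces to the remaining gates.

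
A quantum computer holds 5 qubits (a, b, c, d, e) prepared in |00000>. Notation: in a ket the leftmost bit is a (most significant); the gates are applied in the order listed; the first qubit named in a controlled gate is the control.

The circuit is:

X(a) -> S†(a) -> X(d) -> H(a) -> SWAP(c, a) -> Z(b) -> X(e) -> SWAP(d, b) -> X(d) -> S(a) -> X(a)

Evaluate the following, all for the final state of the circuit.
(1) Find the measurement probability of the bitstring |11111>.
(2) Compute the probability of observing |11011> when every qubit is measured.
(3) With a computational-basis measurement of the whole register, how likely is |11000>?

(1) A full measurement returns |11111> with probability 1/2.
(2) Outcome |11011> occurs with probability 1/2.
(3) The probability of measuring |11000> is 0.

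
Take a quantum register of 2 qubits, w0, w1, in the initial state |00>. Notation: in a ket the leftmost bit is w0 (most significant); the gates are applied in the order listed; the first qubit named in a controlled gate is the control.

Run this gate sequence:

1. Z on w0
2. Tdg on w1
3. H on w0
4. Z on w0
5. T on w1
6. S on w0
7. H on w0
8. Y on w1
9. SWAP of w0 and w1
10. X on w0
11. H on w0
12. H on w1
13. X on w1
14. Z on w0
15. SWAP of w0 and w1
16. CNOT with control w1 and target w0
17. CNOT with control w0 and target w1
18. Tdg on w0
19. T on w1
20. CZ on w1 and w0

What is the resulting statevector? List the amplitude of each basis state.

The resulting statevector has amplitude 1/2 on |00>, -exp(3*I*pi/4)/2 on |01>, exp(3*I*pi/4)/2 on |10>, -I/2 on |11>.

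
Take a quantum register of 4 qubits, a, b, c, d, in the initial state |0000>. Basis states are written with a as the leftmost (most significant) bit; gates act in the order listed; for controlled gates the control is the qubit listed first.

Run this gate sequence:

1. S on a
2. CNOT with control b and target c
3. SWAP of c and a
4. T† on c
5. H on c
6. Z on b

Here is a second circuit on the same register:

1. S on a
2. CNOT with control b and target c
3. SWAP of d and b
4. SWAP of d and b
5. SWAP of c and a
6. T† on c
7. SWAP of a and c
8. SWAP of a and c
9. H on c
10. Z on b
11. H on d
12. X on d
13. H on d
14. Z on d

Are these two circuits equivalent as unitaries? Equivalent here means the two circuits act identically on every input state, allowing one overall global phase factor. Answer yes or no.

Yes: on every input state the two circuits agree up to one overall phase factor.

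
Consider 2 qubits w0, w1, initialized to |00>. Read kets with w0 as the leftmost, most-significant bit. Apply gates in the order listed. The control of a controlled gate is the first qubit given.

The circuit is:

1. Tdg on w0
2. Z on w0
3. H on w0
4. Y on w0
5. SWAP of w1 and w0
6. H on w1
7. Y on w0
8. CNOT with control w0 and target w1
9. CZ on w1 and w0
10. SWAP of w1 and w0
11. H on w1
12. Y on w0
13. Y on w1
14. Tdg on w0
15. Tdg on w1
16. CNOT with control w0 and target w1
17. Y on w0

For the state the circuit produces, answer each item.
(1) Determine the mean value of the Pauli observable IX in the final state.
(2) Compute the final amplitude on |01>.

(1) The observable IX averages to sqrt(2)/2.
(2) The final state's coefficient on |01> equals sqrt(2)*exp(I*pi/4)/2.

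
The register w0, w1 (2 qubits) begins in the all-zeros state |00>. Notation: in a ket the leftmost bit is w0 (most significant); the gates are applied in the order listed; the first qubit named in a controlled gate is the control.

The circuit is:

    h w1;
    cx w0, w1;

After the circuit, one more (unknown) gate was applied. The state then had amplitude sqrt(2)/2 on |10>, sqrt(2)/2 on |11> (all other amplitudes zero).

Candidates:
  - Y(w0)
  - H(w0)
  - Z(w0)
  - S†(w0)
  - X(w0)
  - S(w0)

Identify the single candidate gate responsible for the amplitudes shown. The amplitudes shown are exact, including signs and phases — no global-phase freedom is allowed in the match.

It was X(w0) that produced the state shown.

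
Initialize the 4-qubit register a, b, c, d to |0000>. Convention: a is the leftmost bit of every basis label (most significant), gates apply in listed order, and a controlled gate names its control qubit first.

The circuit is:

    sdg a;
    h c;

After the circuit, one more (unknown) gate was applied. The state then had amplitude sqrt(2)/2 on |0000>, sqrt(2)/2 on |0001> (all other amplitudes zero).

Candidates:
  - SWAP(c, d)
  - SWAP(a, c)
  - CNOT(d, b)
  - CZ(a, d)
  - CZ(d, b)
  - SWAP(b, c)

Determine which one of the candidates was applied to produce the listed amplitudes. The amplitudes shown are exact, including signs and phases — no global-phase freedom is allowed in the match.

The applied gate was SWAP(c, d).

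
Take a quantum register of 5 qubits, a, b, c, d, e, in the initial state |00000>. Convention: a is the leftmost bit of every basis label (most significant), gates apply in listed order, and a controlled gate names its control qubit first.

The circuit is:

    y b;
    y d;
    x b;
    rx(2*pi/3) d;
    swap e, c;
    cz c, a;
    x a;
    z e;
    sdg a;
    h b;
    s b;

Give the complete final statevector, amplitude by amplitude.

The final amplitudes are sqrt(6)/4 on |10000>, sqrt(2)*I/4 on |10010>, sqrt(6)*I/4 on |11000>, -sqrt(2)/4 on |11010>, and 0 on every other basis state.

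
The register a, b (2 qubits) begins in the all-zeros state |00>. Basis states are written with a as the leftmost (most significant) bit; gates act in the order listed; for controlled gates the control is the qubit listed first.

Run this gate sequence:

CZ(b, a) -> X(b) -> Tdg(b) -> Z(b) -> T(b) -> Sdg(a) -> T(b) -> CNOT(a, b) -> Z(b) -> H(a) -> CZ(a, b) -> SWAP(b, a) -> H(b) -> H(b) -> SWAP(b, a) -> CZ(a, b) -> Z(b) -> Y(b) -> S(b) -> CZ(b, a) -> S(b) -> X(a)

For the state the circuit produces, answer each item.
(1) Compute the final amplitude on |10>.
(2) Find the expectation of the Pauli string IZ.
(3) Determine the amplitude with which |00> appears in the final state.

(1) |10> carries amplitude sqrt(2)*exp(3*I*pi/4)/2 in the final state.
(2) The observable IZ averages to 1.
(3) The amplitude on |00> is sqrt(2)*exp(3*I*pi/4)/2.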